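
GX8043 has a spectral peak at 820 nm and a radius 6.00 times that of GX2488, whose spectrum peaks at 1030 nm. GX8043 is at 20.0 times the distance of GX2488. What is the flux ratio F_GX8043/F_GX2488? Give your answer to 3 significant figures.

Wien's law: T_GX8043/T_GX2488 = λ_GX2488/λ_GX8043 = 1030/820 = 1.256.
L_GX8043/L_GX2488 = (R_GX8043/R_GX2488)²(T_GX8043/T_GX2488)⁴ = (6.00)²(1.256)⁴ = 89.62.
F_GX8043/F_GX2488 = (L_GX8043/L_GX2488)/(d_GX8043/d_GX2488)² = 89.62/(20.0)² = 0.2240.

0.224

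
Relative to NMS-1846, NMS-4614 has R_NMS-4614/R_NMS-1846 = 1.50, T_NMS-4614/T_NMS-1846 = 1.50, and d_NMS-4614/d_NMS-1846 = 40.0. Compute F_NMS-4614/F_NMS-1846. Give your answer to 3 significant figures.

L_NMS-4614/L_NMS-1846 = (R_NMS-4614/R_NMS-1846)²(T_NMS-4614/T_NMS-1846)⁴ = (1.50)² × (1.50)⁴ = 11.39.
F_NMS-4614/F_NMS-1846 = (L_NMS-4614/L_NMS-1846)/(d_NMS-4614/d_NMS-1846)² = 11.39 / (40.0)² = 0.007119.

0.00712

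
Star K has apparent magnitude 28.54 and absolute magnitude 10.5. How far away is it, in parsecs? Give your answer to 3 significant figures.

m − M = 5 log₁₀(d/10 pc)
28.54 − (10.5) = 18.04 = 5 log₁₀(d/10)
d = 10 × 10^(18.04/5) = 10 × 10^3.608 = 4.055×10^4 pc.

4.06×10^4 pc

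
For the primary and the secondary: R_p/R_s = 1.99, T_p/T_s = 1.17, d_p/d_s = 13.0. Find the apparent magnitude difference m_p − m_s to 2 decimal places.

3.39

L_p/L_s = (1.99)²(1.17)⁴ = 7.421.
F_p/F_s = (L_p/L_s)/(d_p/d_s)² = 7.421/169.0 = 0.04391.
m_p − m_s = −2.5 log₁₀(0.04391) = 3.39.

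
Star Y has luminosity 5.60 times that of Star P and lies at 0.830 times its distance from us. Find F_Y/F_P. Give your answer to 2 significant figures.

8.1

F = L/(4πd²), so F_Y/F_P = (L_Y/L_P) / (d_Y/d_P)²
= 5.60 / (0.830)² = 5.60 / 0.6889 = 8.129.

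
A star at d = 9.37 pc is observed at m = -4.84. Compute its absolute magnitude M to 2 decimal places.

-4.70

M = m − 5 log₁₀(d/10 pc) = -4.84 − 5 log₁₀(9.37/10)
  = -4.84 − 5 × -0.028 = -4.84 − -0.14 = -4.70.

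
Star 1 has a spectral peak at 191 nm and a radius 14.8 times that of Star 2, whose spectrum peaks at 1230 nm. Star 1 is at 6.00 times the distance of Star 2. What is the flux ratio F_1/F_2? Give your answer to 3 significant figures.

1.05×10^4

Wien's law: T_1/T_2 = λ_2/λ_1 = 1230/191 = 6.440.
L_1/L_2 = (R_1/R_2)²(T_1/T_2)⁴ = (14.8)²(6.440)⁴ = 3.767×10^5.
F_1/F_2 = (L_1/L_2)/(d_1/d_2)² = 3.767×10^5/(6.00)² = 1.046×10^4.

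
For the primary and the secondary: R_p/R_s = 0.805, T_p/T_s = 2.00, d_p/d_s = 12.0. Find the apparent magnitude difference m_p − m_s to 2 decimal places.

2.86

L_p/L_s = (0.805)²(2.00)⁴ = 10.37.
F_p/F_s = (L_p/L_s)/(d_p/d_s)² = 10.37/144.0 = 0.07200.
m_p − m_s = −2.5 log₁₀(0.07200) = 2.86.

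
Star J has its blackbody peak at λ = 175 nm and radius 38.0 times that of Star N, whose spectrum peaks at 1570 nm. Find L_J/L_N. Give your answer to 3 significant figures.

Wien's law gives T ∝ 1/λ_max, so T_J/T_N = λ_N/λ_J = 1570/175 = 8.971.
Then L ∝ R²T⁴ gives L_J/L_N = (38.0)² × (8.971)⁴ = 1444 × 6478 = 9.354×10^6.

9.35×10^6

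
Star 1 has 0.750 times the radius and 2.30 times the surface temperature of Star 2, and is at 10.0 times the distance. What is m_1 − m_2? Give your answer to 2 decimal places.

L_1/L_2 = (0.750)²(2.30)⁴ = 15.74.
F_1/F_2 = (L_1/L_2)/(d_1/d_2)² = 15.74/100.0 = 0.1574.
m_1 − m_2 = −2.5 log₁₀(0.1574) = 2.01.

2.01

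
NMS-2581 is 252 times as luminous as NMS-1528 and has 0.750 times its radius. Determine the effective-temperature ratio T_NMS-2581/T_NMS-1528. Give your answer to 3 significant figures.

4.60

L ∝ R²T⁴ gives T ∝ (L/R²)^(1/4), so
T_NMS-2581/T_NMS-1528 = (252 / 0.750²)^(1/4) = (448.0)^(1/4) = 4.601.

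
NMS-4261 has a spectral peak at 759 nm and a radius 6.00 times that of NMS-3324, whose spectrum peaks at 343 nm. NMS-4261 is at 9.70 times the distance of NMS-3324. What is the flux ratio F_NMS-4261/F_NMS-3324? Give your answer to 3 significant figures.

Wien's law: T_NMS-4261/T_NMS-3324 = λ_NMS-3324/λ_NMS-4261 = 343/759 = 0.4519.
L_NMS-4261/L_NMS-3324 = (R_NMS-4261/R_NMS-3324)²(T_NMS-4261/T_NMS-3324)⁴ = (6.00)²(0.4519)⁴ = 1.501.
F_NMS-4261/F_NMS-3324 = (L_NMS-4261/L_NMS-3324)/(d_NMS-4261/d_NMS-3324)² = 1.501/(9.70)² = 0.01596.

0.0160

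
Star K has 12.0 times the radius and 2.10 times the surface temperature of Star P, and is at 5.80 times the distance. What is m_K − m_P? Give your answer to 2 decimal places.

-4.80

L_K/L_P = (12.0)²(2.10)⁴ = 2801.
F_K/F_P = (L_K/L_P)/(d_K/d_P)² = 2801/33.64 = 83.25.
m_K − m_P = −2.5 log₁₀(83.25) = -4.80.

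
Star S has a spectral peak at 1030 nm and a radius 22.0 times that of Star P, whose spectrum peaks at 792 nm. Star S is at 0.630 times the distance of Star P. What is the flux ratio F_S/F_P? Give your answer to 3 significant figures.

426

Wien's law: T_S/T_P = λ_P/λ_S = 792/1030 = 0.7689.
L_S/L_P = (R_S/R_P)²(T_S/T_P)⁴ = (22.0)²(0.7689)⁴ = 169.2.
F_S/F_P = (L_S/L_P)/(d_S/d_P)² = 169.2/(0.630)² = 426.3.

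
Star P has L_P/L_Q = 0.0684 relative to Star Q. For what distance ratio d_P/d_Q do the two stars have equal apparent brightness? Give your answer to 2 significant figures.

Equal flux requires L_P/d_P² = L_Q/d_Q², so d_P/d_Q = √(L_P/L_Q)
= √(0.0684) = 0.2615.

0.26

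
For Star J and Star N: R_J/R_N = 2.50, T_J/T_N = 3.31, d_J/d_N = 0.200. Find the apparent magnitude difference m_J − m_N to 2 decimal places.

L_J/L_N = (2.50)²(3.31)⁴ = 750.2.
F_J/F_N = (L_J/L_N)/(d_J/d_N)² = 750.2/0.04000 = 1.876×10^4.
m_J − m_N = −2.5 log₁₀(1.876×10^4) = -10.68.

-10.68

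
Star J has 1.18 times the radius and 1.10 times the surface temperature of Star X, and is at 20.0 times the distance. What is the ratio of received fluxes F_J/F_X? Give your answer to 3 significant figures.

0.00510

L_J/L_X = (R_J/R_X)²(T_J/T_X)⁴ = (1.18)² × (1.10)⁴ = 2.039.
F_J/F_X = (L_J/L_X)/(d_J/d_X)² = 2.039 / (20.0)² = 0.005097.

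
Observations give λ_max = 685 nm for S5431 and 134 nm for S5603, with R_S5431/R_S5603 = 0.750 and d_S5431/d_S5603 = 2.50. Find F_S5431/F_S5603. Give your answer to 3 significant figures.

Wien's law: T_S5431/T_S5603 = λ_S5603/λ_S5431 = 134/685 = 0.1956.
L_S5431/L_S5603 = (R_S5431/R_S5603)²(T_S5431/T_S5603)⁴ = (0.750)²(0.1956)⁴ = 8.237×10^-4.
F_S5431/F_S5603 = (L_S5431/L_S5603)/(d_S5431/d_S5603)² = 8.237×10^-4/(2.50)² = 1.318×10^-4.

1.32×10^-4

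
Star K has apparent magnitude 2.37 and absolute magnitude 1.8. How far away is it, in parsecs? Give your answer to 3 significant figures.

m − M = 5 log₁₀(d/10 pc)
2.37 − (1.8) = 0.57 = 5 log₁₀(d/10)
d = 10 × 10^(0.57/5) = 10 × 10^0.114 = 13.00 pc.

13.0 pc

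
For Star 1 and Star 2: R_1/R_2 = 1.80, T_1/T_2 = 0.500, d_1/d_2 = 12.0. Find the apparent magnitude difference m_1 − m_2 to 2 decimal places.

L_1/L_2 = (1.80)²(0.500)⁴ = 0.2025.
F_1/F_2 = (L_1/L_2)/(d_1/d_2)² = 0.2025/144.0 = 0.001406.
m_1 − m_2 = −2.5 log₁₀(0.001406) = 7.13.

7.13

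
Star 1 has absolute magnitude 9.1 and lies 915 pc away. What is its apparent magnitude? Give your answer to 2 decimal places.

18.91

m = M + 5 log₁₀(d/10 pc) = 9.1 + 5 log₁₀(915/10)
  = 9.1 + 5 × 1.961 = 9.1 + 9.81 = 18.91.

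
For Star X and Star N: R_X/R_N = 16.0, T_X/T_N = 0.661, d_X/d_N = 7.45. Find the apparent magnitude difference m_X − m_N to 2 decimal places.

L_X/L_N = (16.0)²(0.661)⁴ = 48.87.
F_X/F_N = (L_X/L_N)/(d_X/d_N)² = 48.87/55.50 = 0.8805.
m_X − m_N = −2.5 log₁₀(0.8805) = 0.14.

0.14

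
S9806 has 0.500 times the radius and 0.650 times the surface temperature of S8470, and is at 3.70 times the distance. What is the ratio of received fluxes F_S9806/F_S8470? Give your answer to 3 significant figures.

L_S9806/L_S8470 = (R_S9806/R_S8470)²(T_S9806/T_S8470)⁴ = (0.500)² × (0.650)⁴ = 0.04463.
F_S9806/F_S8470 = (L_S9806/L_S8470)/(d_S9806/d_S8470)² = 0.04463 / (3.70)² = 0.003260.

0.00326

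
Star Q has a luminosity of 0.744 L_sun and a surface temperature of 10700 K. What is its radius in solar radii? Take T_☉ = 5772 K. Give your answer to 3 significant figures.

0.251 solar radii

R/R_☉ = √(L/L_☉) / (T/T_☉)² = √(0.744) / (1.854)²
       = 0.8626 / 3.436 = 0.2510.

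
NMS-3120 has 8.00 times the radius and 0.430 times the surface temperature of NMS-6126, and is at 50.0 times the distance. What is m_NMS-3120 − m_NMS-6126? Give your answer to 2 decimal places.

L_NMS-3120/L_NMS-6126 = (8.00)²(0.430)⁴ = 2.188.
F_NMS-3120/F_NMS-6126 = (L_NMS-3120/L_NMS-6126)/(d_NMS-3120/d_NMS-6126)² = 2.188/2500 = 8.752×10^-4.
m_NMS-3120 − m_NMS-6126 = −2.5 log₁₀(8.752×10^-4) = 7.64.

7.64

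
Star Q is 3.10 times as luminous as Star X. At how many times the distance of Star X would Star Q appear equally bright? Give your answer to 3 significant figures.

Equal flux requires L_Q/d_Q² = L_X/d_X², so d_Q/d_X = √(L_Q/L_X)
= √(3.10) = 1.761.

1.76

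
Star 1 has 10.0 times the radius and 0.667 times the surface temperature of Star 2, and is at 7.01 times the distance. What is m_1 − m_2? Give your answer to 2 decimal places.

0.99

L_1/L_2 = (10.0)²(0.667)⁴ = 19.79.
F_1/F_2 = (L_1/L_2)/(d_1/d_2)² = 19.79/49.14 = 0.4028.
m_1 − m_2 = −2.5 log₁₀(0.4028) = 0.99.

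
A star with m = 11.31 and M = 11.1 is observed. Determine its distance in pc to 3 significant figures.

m − M = 5 log₁₀(d/10 pc)
11.31 − (11.1) = 0.21 = 5 log₁₀(d/10)
d = 10 × 10^(0.21/5) = 10 × 10^0.042 = 11.02 pc.

11.0 pc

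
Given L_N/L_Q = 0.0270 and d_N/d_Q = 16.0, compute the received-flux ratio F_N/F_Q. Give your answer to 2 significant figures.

F = L/(4πd²), so F_N/F_Q = (L_N/L_Q) / (d_N/d_Q)²
= 0.0270 / (16.0)² = 0.0270 / 256.0 = 1.055×10^-4.

1.1×10^-4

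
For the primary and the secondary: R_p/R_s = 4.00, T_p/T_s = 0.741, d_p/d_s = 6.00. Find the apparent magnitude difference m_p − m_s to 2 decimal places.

L_p/L_s = (4.00)²(0.741)⁴ = 4.824.
F_p/F_s = (L_p/L_s)/(d_p/d_s)² = 4.824/36.00 = 0.1340.
m_p − m_s = −2.5 log₁₀(0.1340) = 2.18.

2.18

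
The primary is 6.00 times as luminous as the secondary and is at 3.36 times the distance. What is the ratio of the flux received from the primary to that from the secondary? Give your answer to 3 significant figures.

F = L/(4πd²), so F_p/F_s = (L_p/L_s) / (d_p/d_s)²
= 6.00 / (3.36)² = 6.00 / 11.29 = 0.5315.

0.531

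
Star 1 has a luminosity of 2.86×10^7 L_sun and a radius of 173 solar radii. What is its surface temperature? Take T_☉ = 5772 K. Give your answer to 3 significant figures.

3.21×10^4 K

T/T_☉ = (L/L_☉)^(1/4) / (R/R_☉)^(1/2)
T = 5772 × (2.86×10^7)^(1/4) / √(173) = 5772 × 73.13 / 13.15 = 3.209×10^4 K.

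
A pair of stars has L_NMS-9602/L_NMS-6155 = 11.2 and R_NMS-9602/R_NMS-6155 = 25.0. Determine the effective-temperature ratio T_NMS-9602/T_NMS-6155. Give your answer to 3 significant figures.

L ∝ R²T⁴ gives T ∝ (L/R²)^(1/4), so
T_NMS-9602/T_NMS-6155 = (11.2 / 25.0²)^(1/4) = (0.01792)^(1/4) = 0.3659.

0.366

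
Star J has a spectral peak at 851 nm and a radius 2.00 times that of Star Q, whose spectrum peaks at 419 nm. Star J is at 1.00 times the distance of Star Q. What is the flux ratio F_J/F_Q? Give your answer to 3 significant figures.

0.235

Wien's law: T_J/T_Q = λ_Q/λ_J = 419/851 = 0.4924.
L_J/L_Q = (R_J/R_Q)²(T_J/T_Q)⁴ = (2.00)²(0.4924)⁴ = 0.2351.
F_J/F_Q = (L_J/L_Q)/(d_J/d_Q)² = 0.2351/(1.00)² = 0.2351.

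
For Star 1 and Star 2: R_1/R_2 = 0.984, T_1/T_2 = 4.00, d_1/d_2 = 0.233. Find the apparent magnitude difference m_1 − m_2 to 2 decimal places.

-9.15

L_1/L_2 = (0.984)²(4.00)⁴ = 247.9.
F_1/F_2 = (L_1/L_2)/(d_1/d_2)² = 247.9/0.05429 = 4566.
m_1 − m_2 = −2.5 log₁₀(4566) = -9.15.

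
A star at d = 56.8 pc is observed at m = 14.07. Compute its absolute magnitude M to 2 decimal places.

M = m − 5 log₁₀(d/10 pc) = 14.07 − 5 log₁₀(56.8/10)
  = 14.07 − 5 × 0.754 = 14.07 − 3.77 = 10.30.

10.30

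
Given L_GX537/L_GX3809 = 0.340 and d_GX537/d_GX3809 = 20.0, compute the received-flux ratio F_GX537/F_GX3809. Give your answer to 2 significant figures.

F = L/(4πd²), so F_GX537/F_GX3809 = (L_GX537/L_GX3809) / (d_GX537/d_GX3809)²
= 0.340 / (20.0)² = 0.340 / 400.0 = 8.500×10^-4.

8.5×10^-4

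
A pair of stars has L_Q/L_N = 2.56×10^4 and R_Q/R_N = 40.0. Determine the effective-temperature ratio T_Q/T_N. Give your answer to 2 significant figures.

2.0

L ∝ R²T⁴ gives T ∝ (L/R²)^(1/4), so
T_Q/T_N = (2.56×10^4 / 40.0²)^(1/4) = (16.00)^(1/4) = 2.000.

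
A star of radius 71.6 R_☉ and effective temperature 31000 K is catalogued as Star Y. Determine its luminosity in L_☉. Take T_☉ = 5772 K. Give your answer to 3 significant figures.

4.27×10^6 L_☉

L/L_☉ = (R/R_☉)² (T/T_☉)⁴ = (71.6)² × (31000/5772)⁴
       = 5127 × (5.371)⁴ = 5127 × 832.0 = 4.265×10^6.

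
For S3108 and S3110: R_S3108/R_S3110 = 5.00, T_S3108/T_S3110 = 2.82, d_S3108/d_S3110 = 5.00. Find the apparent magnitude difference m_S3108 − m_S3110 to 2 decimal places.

-4.50

L_S3108/L_S3110 = (5.00)²(2.82)⁴ = 1581.
F_S3108/F_S3110 = (L_S3108/L_S3110)/(d_S3108/d_S3110)² = 1581/25.00 = 63.24.
m_S3108 − m_S3110 = −2.5 log₁₀(63.24) = -4.50.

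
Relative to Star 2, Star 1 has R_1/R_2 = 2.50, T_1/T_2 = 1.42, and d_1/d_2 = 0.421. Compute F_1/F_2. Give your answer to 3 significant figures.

L_1/L_2 = (R_1/R_2)²(T_1/T_2)⁴ = (2.50)² × (1.42)⁴ = 25.41.
F_1/F_2 = (L_1/L_2)/(d_1/d_2)² = 25.41 / (0.421)² = 143.4.

143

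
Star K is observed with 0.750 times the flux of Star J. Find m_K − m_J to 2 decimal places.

m_K − m_J = −2.5 log₁₀(F_K/F_J) = −2.5 log₁₀(0.750) = −2.5 × (-0.125) = 0.312.

0.31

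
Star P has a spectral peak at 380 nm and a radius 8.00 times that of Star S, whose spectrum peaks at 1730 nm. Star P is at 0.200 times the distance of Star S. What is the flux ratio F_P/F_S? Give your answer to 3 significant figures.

Wien's law: T_P/T_S = λ_S/λ_P = 1730/380 = 4.553.
L_P/L_S = (R_P/R_S)²(T_P/T_S)⁴ = (8.00)²(4.553)⁴ = 2.749×10^4.
F_P/F_S = (L_P/L_S)/(d_P/d_S)² = 2.749×10^4/(0.200)² = 6.873×10^5.

6.87×10^5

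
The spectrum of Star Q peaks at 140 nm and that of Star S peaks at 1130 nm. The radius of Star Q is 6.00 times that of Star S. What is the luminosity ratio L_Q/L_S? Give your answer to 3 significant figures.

1.53×10^5

Wien's law gives T ∝ 1/λ_max, so T_Q/T_S = λ_S/λ_Q = 1130/140 = 8.071.
Then L ∝ R²T⁴ gives L_Q/L_S = (6.00)² × (8.071)⁴ = 36.00 × 4244 = 1.528×10^5.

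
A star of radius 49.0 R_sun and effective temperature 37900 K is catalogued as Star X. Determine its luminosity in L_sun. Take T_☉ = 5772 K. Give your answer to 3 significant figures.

4.46×10^6 L_sun

L/L_☉ = (R/R_☉)² (T/T_☉)⁴ = (49.0)² × (37900/5772)⁴
       = 2401 × (6.566)⁴ = 2401 × 1859 = 4.463×10^6.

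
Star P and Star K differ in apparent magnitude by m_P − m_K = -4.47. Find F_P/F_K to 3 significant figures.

61.4

F_P/F_K = 10^(−(m_P − m_K)/2.5) = 10^(4.47/2.5) = 10^1.788 = 61.38.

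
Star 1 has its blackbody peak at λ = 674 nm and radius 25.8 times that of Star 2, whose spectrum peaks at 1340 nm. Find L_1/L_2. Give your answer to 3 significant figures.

1.04×10^4

Wien's law gives T ∝ 1/λ_max, so T_1/T_2 = λ_2/λ_1 = 1340/674 = 1.988.
Then L ∝ R²T⁴ gives L_1/L_2 = (25.8)² × (1.988)⁴ = 665.6 × 15.62 = 1.040×10^4.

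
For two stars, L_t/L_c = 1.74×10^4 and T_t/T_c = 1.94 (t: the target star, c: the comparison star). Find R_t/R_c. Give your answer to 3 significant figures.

35.0

L ∝ R²T⁴ gives R ∝ √L / T², so
R_t/R_c = √(1.74×10^4) / (1.94)² = 131.9 / 3.764 = 35.05.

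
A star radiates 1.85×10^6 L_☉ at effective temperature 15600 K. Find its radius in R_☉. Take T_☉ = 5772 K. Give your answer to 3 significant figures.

R/R_☉ = √(L/L_☉) / (T/T_☉)² = √(1.85×10^6) / (2.703)²
       = 1360 / 7.305 = 186.2.

186 R_☉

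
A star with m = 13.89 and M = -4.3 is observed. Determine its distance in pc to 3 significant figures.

4.35×10^4 pc

m − M = 5 log₁₀(d/10 pc)
13.89 − (-4.3) = 18.19 = 5 log₁₀(d/10)
d = 10 × 10^(18.19/5) = 10 × 10^3.638 = 4.345×10^4 pc.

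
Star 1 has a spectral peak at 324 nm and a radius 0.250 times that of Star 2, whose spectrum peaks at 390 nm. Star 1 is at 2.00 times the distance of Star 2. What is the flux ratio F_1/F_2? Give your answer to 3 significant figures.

Wien's law: T_1/T_2 = λ_2/λ_1 = 390/324 = 1.204.
L_1/L_2 = (R_1/R_2)²(T_1/T_2)⁴ = (0.250)²(1.204)⁴ = 0.1312.
F_1/F_2 = (L_1/L_2)/(d_1/d_2)² = 0.1312/(2.00)² = 0.03280.

0.0328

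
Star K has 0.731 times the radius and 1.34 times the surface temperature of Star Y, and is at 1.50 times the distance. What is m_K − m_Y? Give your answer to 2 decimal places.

L_K/L_Y = (0.731)²(1.34)⁴ = 1.723.
F_K/F_Y = (L_K/L_Y)/(d_K/d_Y)² = 1.723/2.250 = 0.7657.
m_K − m_Y = −2.5 log₁₀(0.7657) = 0.29.

0.29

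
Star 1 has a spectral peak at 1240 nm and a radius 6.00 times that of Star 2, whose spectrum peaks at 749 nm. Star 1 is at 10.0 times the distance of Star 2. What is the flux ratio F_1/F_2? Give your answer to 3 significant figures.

0.0479

Wien's law: T_1/T_2 = λ_2/λ_1 = 749/1240 = 0.6040.
L_1/L_2 = (R_1/R_2)²(T_1/T_2)⁴ = (6.00)²(0.6040)⁴ = 4.792.
F_1/F_2 = (L_1/L_2)/(d_1/d_2)² = 4.792/(10.0)² = 0.04792.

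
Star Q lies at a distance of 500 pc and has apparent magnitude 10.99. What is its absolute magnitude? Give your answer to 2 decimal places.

M = m − 5 log₁₀(d/10 pc) = 10.99 − 5 log₁₀(500/10)
  = 10.99 − 5 × 1.699 = 10.99 − 8.49 = 2.50.

2.50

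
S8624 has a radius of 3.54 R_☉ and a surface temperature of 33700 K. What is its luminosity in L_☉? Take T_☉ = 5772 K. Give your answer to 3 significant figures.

1.46×10^4 L_☉

L/L_☉ = (R/R_☉)² (T/T_☉)⁴ = (3.54)² × (33700/5772)⁴
       = 12.53 × (5.839)⁴ = 12.53 × 1162 = 1.456×10^4.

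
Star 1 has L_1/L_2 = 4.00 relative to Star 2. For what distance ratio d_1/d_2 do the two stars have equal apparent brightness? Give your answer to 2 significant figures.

2.0

Equal flux requires L_1/d_1² = L_2/d_2², so d_1/d_2 = √(L_1/L_2)
= √(4.00) = 2.000.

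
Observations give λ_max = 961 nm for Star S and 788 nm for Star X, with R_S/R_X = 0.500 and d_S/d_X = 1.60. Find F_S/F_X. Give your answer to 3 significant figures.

Wien's law: T_S/T_X = λ_X/λ_S = 788/961 = 0.8200.
L_S/L_X = (R_S/R_X)²(T_S/T_X)⁴ = (0.500)²(0.8200)⁴ = 0.1130.
F_S/F_X = (L_S/L_X)/(d_S/d_X)² = 0.1130/(1.60)² = 0.04415.

0.0441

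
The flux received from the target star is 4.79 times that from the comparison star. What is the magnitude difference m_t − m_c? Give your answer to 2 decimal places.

-1.70

m_t − m_c = −2.5 log₁₀(F_t/F_c) = −2.5 log₁₀(4.79) = −2.5 × (0.680) = -1.701.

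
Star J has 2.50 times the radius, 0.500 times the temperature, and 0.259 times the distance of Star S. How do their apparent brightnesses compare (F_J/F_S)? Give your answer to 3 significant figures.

5.82

L_J/L_S = (R_J/R_S)²(T_J/T_S)⁴ = (2.50)² × (0.500)⁴ = 0.3906.
F_J/F_S = (L_J/L_S)/(d_J/d_S)² = 0.3906 / (0.259)² = 5.823.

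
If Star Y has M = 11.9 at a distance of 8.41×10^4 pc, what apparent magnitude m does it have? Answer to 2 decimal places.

31.52

m = M + 5 log₁₀(d/10 pc) = 11.9 + 5 log₁₀(8.41×10^4/10)
  = 11.9 + 5 × 3.925 = 11.9 + 19.62 = 31.52.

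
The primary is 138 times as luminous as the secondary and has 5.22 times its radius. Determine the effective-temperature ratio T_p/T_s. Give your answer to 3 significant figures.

1.50

L ∝ R²T⁴ gives T ∝ (L/R²)^(1/4), so
T_p/T_s = (138 / 5.22²)^(1/4) = (5.065)^(1/4) = 1.500.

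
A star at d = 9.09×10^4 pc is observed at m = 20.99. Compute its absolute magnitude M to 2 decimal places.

M = m − 5 log₁₀(d/10 pc) = 20.99 − 5 log₁₀(9.09×10^4/10)
  = 20.99 − 5 × 3.959 = 20.99 − 19.79 = 1.20.

1.20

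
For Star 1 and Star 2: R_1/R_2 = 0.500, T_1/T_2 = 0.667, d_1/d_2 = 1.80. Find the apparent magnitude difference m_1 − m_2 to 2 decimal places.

4.54

L_1/L_2 = (0.500)²(0.667)⁴ = 0.04948.
F_1/F_2 = (L_1/L_2)/(d_1/d_2)² = 0.04948/3.240 = 0.01527.
m_1 − m_2 = −2.5 log₁₀(0.01527) = 4.54.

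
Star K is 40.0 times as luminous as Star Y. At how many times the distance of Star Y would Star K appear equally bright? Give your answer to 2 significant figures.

Equal flux requires L_K/d_K² = L_Y/d_Y², so d_K/d_Y = √(L_K/L_Y)
= √(40.0) = 6.325.

6.3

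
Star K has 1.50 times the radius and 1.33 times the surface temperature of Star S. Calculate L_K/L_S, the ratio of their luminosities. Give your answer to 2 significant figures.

From the Stefan–Boltzmann law, L ∝ R²T⁴, so
L_K/L_S = (R_K/R_S)² (T_K/T_S)⁴ = (1.50)² × (1.33)⁴ = 2.250 × 3.129 = 7.040.

7.0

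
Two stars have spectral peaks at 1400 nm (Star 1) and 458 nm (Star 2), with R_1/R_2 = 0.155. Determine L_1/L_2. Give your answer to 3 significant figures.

2.75×10^-4

Wien's law gives T ∝ 1/λ_max, so T_1/T_2 = λ_2/λ_1 = 458/1400 = 0.3271.
Then L ∝ R²T⁴ gives L_1/L_2 = (0.155)² × (0.3271)⁴ = 0.02403 × 0.01145 = 2.752×10^-4.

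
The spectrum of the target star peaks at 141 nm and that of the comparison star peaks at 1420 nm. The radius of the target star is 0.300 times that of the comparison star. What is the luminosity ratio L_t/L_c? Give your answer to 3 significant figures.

Wien's law gives T ∝ 1/λ_max, so T_t/T_c = λ_c/λ_t = 1420/141 = 10.07.
Then L ∝ R²T⁴ gives L_t/L_c = (0.300)² × (10.07)⁴ = 0.09000 × 1.029×10^4 = 925.8.

926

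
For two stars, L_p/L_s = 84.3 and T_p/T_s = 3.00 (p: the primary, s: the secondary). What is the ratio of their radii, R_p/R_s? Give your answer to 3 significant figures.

1.02

L ∝ R²T⁴ gives R ∝ √L / T², so
R_p/R_s = √(84.3) / (3.00)² = 9.182 / 9.000 = 1.020.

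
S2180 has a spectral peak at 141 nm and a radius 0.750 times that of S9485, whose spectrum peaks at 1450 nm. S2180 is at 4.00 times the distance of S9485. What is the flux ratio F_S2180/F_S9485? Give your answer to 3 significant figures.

Wien's law: T_S2180/T_S9485 = λ_S9485/λ_S2180 = 1450/141 = 10.28.
L_S2180/L_S9485 = (R_S2180/R_S9485)²(T_S2180/T_S9485)⁴ = (0.750)²(10.28)⁴ = 6291.
F_S2180/F_S9485 = (L_S2180/L_S9485)/(d_S2180/d_S9485)² = 6291/(4.00)² = 393.2.

393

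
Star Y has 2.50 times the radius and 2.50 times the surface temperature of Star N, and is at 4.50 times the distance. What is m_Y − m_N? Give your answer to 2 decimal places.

L_Y/L_N = (2.50)²(2.50)⁴ = 244.1.
F_Y/F_N = (L_Y/L_N)/(d_Y/d_N)² = 244.1/20.25 = 12.06.
m_Y − m_N = −2.5 log₁₀(12.06) = -2.70.

-2.70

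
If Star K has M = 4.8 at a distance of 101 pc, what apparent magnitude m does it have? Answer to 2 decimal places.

m = M + 5 log₁₀(d/10 pc) = 4.8 + 5 log₁₀(101/10)
  = 4.8 + 5 × 1.004 = 4.8 + 5.02 = 9.82.

9.82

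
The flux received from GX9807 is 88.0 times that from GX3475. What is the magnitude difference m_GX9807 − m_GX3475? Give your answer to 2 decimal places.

-4.86

m_GX9807 − m_GX3475 = −2.5 log₁₀(F_GX9807/F_GX3475) = −2.5 log₁₀(88.0) = −2.5 × (1.944) = -4.861.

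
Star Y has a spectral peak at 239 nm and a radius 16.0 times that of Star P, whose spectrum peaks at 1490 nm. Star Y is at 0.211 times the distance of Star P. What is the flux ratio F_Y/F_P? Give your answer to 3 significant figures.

Wien's law: T_Y/T_P = λ_P/λ_Y = 1490/239 = 6.234.
L_Y/L_P = (R_Y/R_P)²(T_Y/T_P)⁴ = (16.0)²(6.234)⁴ = 3.867×10^5.
F_Y/F_P = (L_Y/L_P)/(d_Y/d_P)² = 3.867×10^5/(0.211)² = 8.686×10^6.

8.69×10^6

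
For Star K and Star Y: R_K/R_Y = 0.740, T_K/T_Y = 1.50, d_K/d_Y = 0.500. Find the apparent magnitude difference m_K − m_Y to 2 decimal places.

-2.61

L_K/L_Y = (0.740)²(1.50)⁴ = 2.772.
F_K/F_Y = (L_K/L_Y)/(d_K/d_Y)² = 2.772/0.2500 = 11.09.
m_K − m_Y = −2.5 log₁₀(11.09) = -2.61.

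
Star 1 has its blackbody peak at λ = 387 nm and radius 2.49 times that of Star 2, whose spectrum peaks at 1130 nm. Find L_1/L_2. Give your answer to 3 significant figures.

451

Wien's law gives T ∝ 1/λ_max, so T_1/T_2 = λ_2/λ_1 = 1130/387 = 2.920.
Then L ∝ R²T⁴ gives L_1/L_2 = (2.49)² × (2.920)⁴ = 6.200 × 72.69 = 450.7.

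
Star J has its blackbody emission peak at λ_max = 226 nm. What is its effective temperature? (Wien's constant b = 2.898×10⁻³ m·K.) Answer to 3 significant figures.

1.28×10^4 K

T = b/λ_max = 2.898×10⁻³ / (226×10⁻⁹) = 1.282×10^4 K.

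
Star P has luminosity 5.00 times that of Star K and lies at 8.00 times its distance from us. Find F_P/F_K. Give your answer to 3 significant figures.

0.0781

F = L/(4πd²), so F_P/F_K = (L_P/L_K) / (d_P/d_K)²
= 5.00 / (8.00)² = 5.00 / 64.00 = 0.07812.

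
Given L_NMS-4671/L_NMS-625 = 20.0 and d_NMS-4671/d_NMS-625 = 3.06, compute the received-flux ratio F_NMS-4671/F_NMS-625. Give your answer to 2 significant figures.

F = L/(4πd²), so F_NMS-4671/F_NMS-625 = (L_NMS-4671/L_NMS-625) / (d_NMS-4671/d_NMS-625)²
= 20.0 / (3.06)² = 20.0 / 9.364 = 2.136.

2.1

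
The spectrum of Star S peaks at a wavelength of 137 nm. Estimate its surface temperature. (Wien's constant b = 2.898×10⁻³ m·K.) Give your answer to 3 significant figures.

T = b/λ_max = 2.898×10⁻³ / (137×10⁻⁹) = 2.115×10^4 K.

2.12×10^4 K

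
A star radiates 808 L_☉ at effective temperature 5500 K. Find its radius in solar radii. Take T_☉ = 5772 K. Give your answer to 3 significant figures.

31.3 solar radii

R/R_☉ = √(L/L_☉) / (T/T_☉)² = √(808) / (0.9529)²
       = 28.43 / 0.9080 = 31.31.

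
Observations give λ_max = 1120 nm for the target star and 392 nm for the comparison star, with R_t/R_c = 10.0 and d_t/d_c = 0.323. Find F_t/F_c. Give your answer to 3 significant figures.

Wien's law: T_t/T_c = λ_c/λ_t = 392/1120 = 0.3500.
L_t/L_c = (R_t/R_c)²(T_t/T_c)⁴ = (10.0)²(0.3500)⁴ = 1.501.
F_t/F_c = (L_t/L_c)/(d_t/d_c)² = 1.501/(0.323)² = 14.38.

14.4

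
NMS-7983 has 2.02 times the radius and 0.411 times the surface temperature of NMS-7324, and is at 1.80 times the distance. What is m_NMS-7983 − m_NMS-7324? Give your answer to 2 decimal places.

L_NMS-7983/L_NMS-7324 = (2.02)²(0.411)⁴ = 0.1164.
F_NMS-7983/F_NMS-7324 = (L_NMS-7983/L_NMS-7324)/(d_NMS-7983/d_NMS-7324)² = 0.1164/3.240 = 0.03594.
m_NMS-7983 − m_NMS-7324 = −2.5 log₁₀(0.03594) = 3.61.

3.61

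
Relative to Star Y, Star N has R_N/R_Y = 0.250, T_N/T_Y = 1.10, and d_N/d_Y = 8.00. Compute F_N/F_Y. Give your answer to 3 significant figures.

0.00143

L_N/L_Y = (R_N/R_Y)²(T_N/T_Y)⁴ = (0.250)² × (1.10)⁴ = 0.09151.
F_N/F_Y = (L_N/L_Y)/(d_N/d_Y)² = 0.09151 / (8.00)² = 0.001430.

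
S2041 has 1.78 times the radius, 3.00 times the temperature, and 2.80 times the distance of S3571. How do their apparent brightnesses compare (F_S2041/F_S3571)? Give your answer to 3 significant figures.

32.7

L_S2041/L_S3571 = (R_S2041/R_S3571)²(T_S2041/T_S3571)⁴ = (1.78)² × (3.00)⁴ = 256.6.
F_S2041/F_S3571 = (L_S2041/L_S3571)/(d_S2041/d_S3571)² = 256.6 / (2.80)² = 32.73.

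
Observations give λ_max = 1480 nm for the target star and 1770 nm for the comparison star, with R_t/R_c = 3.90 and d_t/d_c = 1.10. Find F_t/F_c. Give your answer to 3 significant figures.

Wien's law: T_t/T_c = λ_c/λ_t = 1770/1480 = 1.196.
L_t/L_c = (R_t/R_c)²(T_t/T_c)⁴ = (3.90)²(1.196)⁴ = 31.12.
F_t/F_c = (L_t/L_c)/(d_t/d_c)² = 31.12/(1.10)² = 25.72.

25.7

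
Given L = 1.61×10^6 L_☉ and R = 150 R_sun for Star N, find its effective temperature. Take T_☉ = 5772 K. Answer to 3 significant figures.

1.68×10^4 K

T/T_☉ = (L/L_☉)^(1/4) / (R/R_☉)^(1/2)
T = 5772 × (1.61×10^6)^(1/4) / √(150) = 5772 × 35.62 / 12.25 = 1.679×10^4 K.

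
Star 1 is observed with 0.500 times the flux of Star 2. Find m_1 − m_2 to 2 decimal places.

m_1 − m_2 = −2.5 log₁₀(F_1/F_2) = −2.5 log₁₀(0.500) = −2.5 × (-0.301) = 0.753.

0.75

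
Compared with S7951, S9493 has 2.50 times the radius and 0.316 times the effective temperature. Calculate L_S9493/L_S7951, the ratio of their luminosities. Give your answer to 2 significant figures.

0.062

From the Stefan–Boltzmann law, L ∝ R²T⁴, so
L_S9493/L_S7951 = (R_S9493/R_S7951)² (T_S9493/T_S7951)⁴ = (2.50)² × (0.316)⁴ = 6.250 × 0.009971 = 0.06232.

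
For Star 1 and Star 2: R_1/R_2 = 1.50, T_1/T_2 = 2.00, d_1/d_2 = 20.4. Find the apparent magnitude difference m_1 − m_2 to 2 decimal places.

L_1/L_2 = (1.50)²(2.00)⁴ = 36.00.
F_1/F_2 = (L_1/L_2)/(d_1/d_2)² = 36.00/416.2 = 0.08651.
m_1 − m_2 = −2.5 log₁₀(0.08651) = 2.66.

2.66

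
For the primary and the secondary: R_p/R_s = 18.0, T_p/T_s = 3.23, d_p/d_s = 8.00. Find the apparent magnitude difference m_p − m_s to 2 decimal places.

-6.85

L_p/L_s = (18.0)²(3.23)⁴ = 3.527×10^4.
F_p/F_s = (L_p/L_s)/(d_p/d_s)² = 3.527×10^4/64.00 = 551.0.
m_p − m_s = −2.5 log₁₀(551.0) = -6.85.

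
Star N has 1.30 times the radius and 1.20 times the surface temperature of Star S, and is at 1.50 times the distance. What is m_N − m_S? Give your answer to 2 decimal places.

L_N/L_S = (1.30)²(1.20)⁴ = 3.504.
F_N/F_S = (L_N/L_S)/(d_N/d_S)² = 3.504/2.250 = 1.558.
m_N − m_S = −2.5 log₁₀(1.558) = -0.48.

-0.48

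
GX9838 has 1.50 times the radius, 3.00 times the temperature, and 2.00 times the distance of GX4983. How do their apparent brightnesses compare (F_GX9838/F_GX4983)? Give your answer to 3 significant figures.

45.6

L_GX9838/L_GX4983 = (R_GX9838/R_GX4983)²(T_GX9838/T_GX4983)⁴ = (1.50)² × (3.00)⁴ = 182.2.
F_GX9838/F_GX4983 = (L_GX9838/L_GX4983)/(d_GX9838/d_GX4983)² = 182.2 / (2.00)² = 45.56.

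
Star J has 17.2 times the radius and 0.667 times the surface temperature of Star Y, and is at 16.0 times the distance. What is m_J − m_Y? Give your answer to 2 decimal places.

L_J/L_Y = (17.2)²(0.667)⁴ = 58.55.
F_J/F_Y = (L_J/L_Y)/(d_J/d_Y)² = 58.55/256.0 = 0.2287.
m_J − m_Y = −2.5 log₁₀(0.2287) = 1.60.

1.60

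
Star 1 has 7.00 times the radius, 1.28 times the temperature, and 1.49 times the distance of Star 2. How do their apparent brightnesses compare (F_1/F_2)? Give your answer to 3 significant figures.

59.2

L_1/L_2 = (R_1/R_2)²(T_1/T_2)⁴ = (7.00)² × (1.28)⁴ = 131.5.
F_1/F_2 = (L_1/L_2)/(d_1/d_2)² = 131.5 / (1.49)² = 59.25.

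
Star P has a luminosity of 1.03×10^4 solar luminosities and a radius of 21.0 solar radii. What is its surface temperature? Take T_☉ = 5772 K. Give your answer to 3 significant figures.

1.27×10^4 K

T/T_☉ = (L/L_☉)^(1/4) / (R/R_☉)^(1/2)
T = 5772 × (1.03×10^4)^(1/4) / √(21.0) = 5772 × 10.07 / 4.583 = 1.269×10^4 K.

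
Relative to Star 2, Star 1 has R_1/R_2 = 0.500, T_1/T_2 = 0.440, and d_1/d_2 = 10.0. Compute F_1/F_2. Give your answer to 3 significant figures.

L_1/L_2 = (R_1/R_2)²(T_1/T_2)⁴ = (0.500)² × (0.440)⁴ = 0.009370.
F_1/F_2 = (L_1/L_2)/(d_1/d_2)² = 0.009370 / (10.0)² = 9.370×10^-5.

9.37×10^-5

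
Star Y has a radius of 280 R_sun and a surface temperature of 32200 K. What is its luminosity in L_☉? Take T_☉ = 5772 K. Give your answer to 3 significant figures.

7.59×10^7 L_☉

L/L_☉ = (R/R_☉)² (T/T_☉)⁴ = (280)² × (32200/5772)⁴
       = 7.840×10^4 × (5.579)⁴ = 7.840×10^4 × 968.5 = 7.593×10^7.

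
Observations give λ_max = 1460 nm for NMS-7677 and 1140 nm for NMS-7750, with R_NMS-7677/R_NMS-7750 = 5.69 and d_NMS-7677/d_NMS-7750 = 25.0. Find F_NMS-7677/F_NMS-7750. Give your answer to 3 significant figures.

0.0193

Wien's law: T_NMS-7677/T_NMS-7750 = λ_NMS-7750/λ_NMS-7677 = 1140/1460 = 0.7808.
L_NMS-7677/L_NMS-7750 = (R_NMS-7677/R_NMS-7750)²(T_NMS-7677/T_NMS-7750)⁴ = (5.69)²(0.7808)⁴ = 12.03.
F_NMS-7677/F_NMS-7750 = (L_NMS-7677/L_NMS-7750)/(d_NMS-7677/d_NMS-7750)² = 12.03/(25.0)² = 0.01926.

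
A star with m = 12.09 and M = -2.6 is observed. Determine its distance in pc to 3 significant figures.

8.67×10^3 pc

m − M = 5 log₁₀(d/10 pc)
12.09 − (-2.6) = 14.69 = 5 log₁₀(d/10)
d = 10 × 10^(14.69/5) = 10 × 10^2.938 = 8670 pc.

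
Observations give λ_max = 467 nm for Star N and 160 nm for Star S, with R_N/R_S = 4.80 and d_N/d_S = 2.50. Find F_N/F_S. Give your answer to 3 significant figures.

0.0508

Wien's law: T_N/T_S = λ_S/λ_N = 160/467 = 0.3426.
L_N/L_S = (R_N/R_S)²(T_N/T_S)⁴ = (4.80)²(0.3426)⁴ = 0.3175.
F_N/F_S = (L_N/L_S)/(d_N/d_S)² = 0.3175/(2.50)² = 0.05079.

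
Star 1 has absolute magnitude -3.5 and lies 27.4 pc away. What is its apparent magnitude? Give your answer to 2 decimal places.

m = M + 5 log₁₀(d/10 pc) = -3.5 + 5 log₁₀(27.4/10)
  = -3.5 + 5 × 0.438 = -3.5 + 2.19 = -1.31.

-1.31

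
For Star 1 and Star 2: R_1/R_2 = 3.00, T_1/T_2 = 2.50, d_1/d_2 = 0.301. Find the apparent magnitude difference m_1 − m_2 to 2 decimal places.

-8.97

L_1/L_2 = (3.00)²(2.50)⁴ = 351.6.
F_1/F_2 = (L_1/L_2)/(d_1/d_2)² = 351.6/0.09060 = 3880.
m_1 − m_2 = −2.5 log₁₀(3880) = -8.97.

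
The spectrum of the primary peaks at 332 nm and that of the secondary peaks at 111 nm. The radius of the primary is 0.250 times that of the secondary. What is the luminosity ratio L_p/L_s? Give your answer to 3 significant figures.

Wien's law gives T ∝ 1/λ_max, so T_p/T_s = λ_s/λ_p = 111/332 = 0.3343.
Then L ∝ R²T⁴ gives L_p/L_s = (0.250)² × (0.3343)⁴ = 0.06250 × 0.01250 = 7.809×10^-4.

7.81×10^-4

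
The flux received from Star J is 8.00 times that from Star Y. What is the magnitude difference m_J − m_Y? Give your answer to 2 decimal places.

-2.26

m_J − m_Y = −2.5 log₁₀(F_J/F_Y) = −2.5 log₁₀(8.00) = −2.5 × (0.903) = -2.258.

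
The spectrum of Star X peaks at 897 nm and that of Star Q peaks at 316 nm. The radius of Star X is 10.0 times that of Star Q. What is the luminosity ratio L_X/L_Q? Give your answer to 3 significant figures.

1.54

Wien's law gives T ∝ 1/λ_max, so T_X/T_Q = λ_Q/λ_X = 316/897 = 0.3523.
Then L ∝ R²T⁴ gives L_X/L_Q = (10.0)² × (0.3523)⁴ = 100.0 × 0.01540 = 1.540.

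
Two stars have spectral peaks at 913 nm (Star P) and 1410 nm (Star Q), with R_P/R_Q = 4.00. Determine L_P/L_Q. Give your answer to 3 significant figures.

Wien's law gives T ∝ 1/λ_max, so T_P/T_Q = λ_Q/λ_P = 1410/913 = 1.544.
Then L ∝ R²T⁴ gives L_P/L_Q = (4.00)² × (1.544)⁴ = 16.00 × 5.688 = 91.02.

91.0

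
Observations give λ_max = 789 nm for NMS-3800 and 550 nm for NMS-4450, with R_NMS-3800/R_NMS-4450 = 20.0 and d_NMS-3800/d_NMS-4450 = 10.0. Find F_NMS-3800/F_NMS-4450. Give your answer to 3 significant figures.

0.945

Wien's law: T_NMS-3800/T_NMS-4450 = λ_NMS-4450/λ_NMS-3800 = 550/789 = 0.6971.
L_NMS-3800/L_NMS-4450 = (R_NMS-3800/R_NMS-4450)²(T_NMS-3800/T_NMS-4450)⁴ = (20.0)²(0.6971)⁴ = 94.45.
F_NMS-3800/F_NMS-4450 = (L_NMS-3800/L_NMS-4450)/(d_NMS-3800/d_NMS-4450)² = 94.45/(10.0)² = 0.9445.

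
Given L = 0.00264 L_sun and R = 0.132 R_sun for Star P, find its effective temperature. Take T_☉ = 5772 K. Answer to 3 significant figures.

3.60×10^3 K

T/T_☉ = (L/L_☉)^(1/4) / (R/R_☉)^(1/2)
T = 5772 × (0.00264)^(1/4) / √(0.132) = 5772 × 0.2267 / 0.3633 = 3601 K.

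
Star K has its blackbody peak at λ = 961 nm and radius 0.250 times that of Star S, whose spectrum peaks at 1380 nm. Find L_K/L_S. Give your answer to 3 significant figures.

0.266

Wien's law gives T ∝ 1/λ_max, so T_K/T_S = λ_S/λ_K = 1380/961 = 1.436.
Then L ∝ R²T⁴ gives L_K/L_S = (0.250)² × (1.436)⁴ = 0.06250 × 4.252 = 0.2658.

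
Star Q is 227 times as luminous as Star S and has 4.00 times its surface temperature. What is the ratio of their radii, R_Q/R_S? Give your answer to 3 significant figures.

L ∝ R²T⁴ gives R ∝ √L / T², so
R_Q/R_S = √(227) / (4.00)² = 15.07 / 16.00 = 0.9417.

0.942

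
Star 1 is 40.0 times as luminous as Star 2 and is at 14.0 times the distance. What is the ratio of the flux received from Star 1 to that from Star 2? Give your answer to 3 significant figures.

F = L/(4πd²), so F_1/F_2 = (L_1/L_2) / (d_1/d_2)²
= 40.0 / (14.0)² = 40.0 / 196.0 = 0.2041.

0.204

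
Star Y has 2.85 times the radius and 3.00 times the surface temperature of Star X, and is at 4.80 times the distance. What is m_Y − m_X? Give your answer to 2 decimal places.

L_Y/L_X = (2.85)²(3.00)⁴ = 657.9.
F_Y/F_X = (L_Y/L_X)/(d_Y/d_X)² = 657.9/23.04 = 28.56.
m_Y − m_X = −2.5 log₁₀(28.56) = -3.64.

-3.64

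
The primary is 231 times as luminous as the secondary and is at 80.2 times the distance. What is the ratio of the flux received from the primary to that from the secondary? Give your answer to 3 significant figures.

F = L/(4πd²), so F_p/F_s = (L_p/L_s) / (d_p/d_s)²
= 231 / (80.2)² = 231 / 6432 = 0.03591.

0.0359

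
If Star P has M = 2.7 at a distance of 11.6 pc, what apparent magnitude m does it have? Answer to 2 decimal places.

3.02

m = M + 5 log₁₀(d/10 pc) = 2.7 + 5 log₁₀(11.6/10)
  = 2.7 + 5 × 0.064 = 2.7 + 0.32 = 3.02.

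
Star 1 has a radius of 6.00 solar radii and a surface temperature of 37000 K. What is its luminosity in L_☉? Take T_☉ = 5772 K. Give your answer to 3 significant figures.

L/L_☉ = (R/R_☉)² (T/T_☉)⁴ = (6.00)² × (37000/5772)⁴
       = 36.00 × (6.410)⁴ = 36.00 × 1689 = 6.079×10^4.

6.08×10^4 L_☉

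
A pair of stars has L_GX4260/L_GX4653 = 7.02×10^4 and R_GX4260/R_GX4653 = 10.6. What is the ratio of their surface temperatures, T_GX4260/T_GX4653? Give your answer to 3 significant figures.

5.00

L ∝ R²T⁴ gives T ∝ (L/R²)^(1/4), so
T_GX4260/T_GX4653 = (7.02×10^4 / 10.6²)^(1/4) = (624.8)^(1/4) = 5.000.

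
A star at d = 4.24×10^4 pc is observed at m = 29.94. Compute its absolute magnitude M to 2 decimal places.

M = m − 5 log₁₀(d/10 pc) = 29.94 − 5 log₁₀(4.24×10^4/10)
  = 29.94 − 5 × 3.627 = 29.94 − 18.14 = 11.80.

11.80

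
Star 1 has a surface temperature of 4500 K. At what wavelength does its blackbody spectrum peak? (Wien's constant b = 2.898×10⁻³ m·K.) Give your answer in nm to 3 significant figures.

λ_max = b/T = 2.898×10⁻³ / 4500 = 6.44×10^-7 m = 644.0 nm.

644 nm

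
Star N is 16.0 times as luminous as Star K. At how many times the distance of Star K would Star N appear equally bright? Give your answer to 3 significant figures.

4.00

Equal flux requires L_N/d_N² = L_K/d_K², so d_N/d_K = √(L_N/L_K)
= √(16.0) = 4.000.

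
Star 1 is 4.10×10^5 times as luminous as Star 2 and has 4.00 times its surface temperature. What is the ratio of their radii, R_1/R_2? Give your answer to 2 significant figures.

40

L ∝ R²T⁴ gives R ∝ √L / T², so
R_1/R_2 = √(4.10×10^5) / (4.00)² = 640.3 / 16.00 = 40.02.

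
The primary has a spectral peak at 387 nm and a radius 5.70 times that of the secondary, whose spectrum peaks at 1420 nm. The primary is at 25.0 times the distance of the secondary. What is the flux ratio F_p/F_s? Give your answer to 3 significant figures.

Wien's law: T_p/T_s = λ_s/λ_p = 1420/387 = 3.669.
L_p/L_s = (R_p/R_s)²(T_p/T_s)⁴ = (5.70)²(3.669)⁴ = 5889.
F_p/F_s = (L_p/L_s)/(d_p/d_s)² = 5889/(25.0)² = 9.423.

9.42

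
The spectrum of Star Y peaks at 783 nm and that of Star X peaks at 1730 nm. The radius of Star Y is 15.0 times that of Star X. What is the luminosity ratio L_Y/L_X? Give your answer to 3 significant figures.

Wien's law gives T ∝ 1/λ_max, so T_Y/T_X = λ_X/λ_Y = 1730/783 = 2.209.
Then L ∝ R²T⁴ gives L_Y/L_X = (15.0)² × (2.209)⁴ = 225.0 × 23.83 = 5362.

5.36×10^3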